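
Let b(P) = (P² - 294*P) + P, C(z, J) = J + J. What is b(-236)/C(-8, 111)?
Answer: 62422/111 ≈ 562.36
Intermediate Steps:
C(z, J) = 2*J
b(P) = P² - 293*P
b(-236)/C(-8, 111) = (-236*(-293 - 236))/((2*111)) = -236*(-529)/222 = 124844*(1/222) = 62422/111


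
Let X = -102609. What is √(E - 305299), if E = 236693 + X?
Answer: 11*I*√1415 ≈ 413.78*I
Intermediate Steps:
E = 134084 (E = 236693 - 102609 = 134084)
√(E - 305299) = √(134084 - 305299) = √(-171215) = 11*I*√1415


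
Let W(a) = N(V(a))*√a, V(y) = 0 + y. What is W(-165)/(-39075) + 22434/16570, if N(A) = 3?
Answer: 11217/8285 - I*√165/13025 ≈ 1.3539 - 0.0009862*I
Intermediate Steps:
V(y) = y
W(a) = 3*√a
W(-165)/(-39075) + 22434/16570 = (3*√(-165))/(-39075) + 22434/16570 = (3*(I*√165))*(-1/39075) + 22434*(1/16570) = (3*I*√165)*(-1/39075) + 11217/8285 = -I*√165/13025 + 11217/8285 = 11217/8285 - I*√165/13025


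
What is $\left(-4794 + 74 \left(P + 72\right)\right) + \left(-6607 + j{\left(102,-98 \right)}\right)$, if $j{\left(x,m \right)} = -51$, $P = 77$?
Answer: $-426$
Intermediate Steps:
$\left(-4794 + 74 \left(P + 72\right)\right) + \left(-6607 + j{\left(102,-98 \right)}\right) = \left(-4794 + 74 \left(77 + 72\right)\right) - 6658 = \left(-4794 + 74 \cdot 149\right) - 6658 = \left(-4794 + 11026\right) - 6658 = 6232 - 6658 = -426$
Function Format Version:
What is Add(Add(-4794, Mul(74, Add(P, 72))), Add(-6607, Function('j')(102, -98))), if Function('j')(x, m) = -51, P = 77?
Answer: -426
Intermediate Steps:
Add(Add(-4794, Mul(74, Add(P, 72))), Add(-6607, Function('j')(102, -98))) = Add(Add(-4794, Mul(74, Add(77, 72))), Add(-6607, -51)) = Add(Add(-4794, Mul(74, 149)), -6658) = Add(Add(-4794, 11026), -6658) = Add(6232, -6658) = -426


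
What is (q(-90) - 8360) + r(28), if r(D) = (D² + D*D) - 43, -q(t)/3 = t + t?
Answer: -6295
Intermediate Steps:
q(t) = -6*t (q(t) = -3*(t + t) = -6*t)
r(D) = -43 + 2*D² (r(D) = (D² + D²) - 43 = 2*D² - 43 = -43 + 2*D²)
(q(-90) - 8360) + r(28) = (-6*(-90) - 8360) + (-43 + 2*28²) = (540 - 8360) + (-43 + 2*784) = -7820 + (-43 + 1568) = -7820 + 1525 = -6295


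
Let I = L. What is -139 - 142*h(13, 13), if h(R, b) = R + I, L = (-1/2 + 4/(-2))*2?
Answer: -1275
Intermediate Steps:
L = -5 (L = (-1*½ + 4*(-½))*2 = (-½ - 2)*2 = -5/2*2 = -5)
I = -5
h(R, b) = -5 + R (h(R, b) = R - 5 = -5 + R)
-139 - 142*h(13, 13) = -139 - 142*(-5 + 13) = -139 - 142*8 = -139 - 1136 = -1275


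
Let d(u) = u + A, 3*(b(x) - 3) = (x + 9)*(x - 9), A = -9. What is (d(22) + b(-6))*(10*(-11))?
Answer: -110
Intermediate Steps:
b(x) = 3 + (-9 + x)*(9 + x)/3 (b(x) = 3 + ((x + 9)*(x - 9))/3 = 3 + ((9 + x)*(-9 + x))/3 = 3 + ((-9 + x)*(9 + x))/3 = 3 + (-9 + x)*(9 + x)/3)
d(u) = -9 + u (d(u) = u - 9 = -9 + u)
(d(22) + b(-6))*(10*(-11)) = ((-9 + 22) + (-24 + (⅓)*(-6)²))*(10*(-11)) = (13 + (-24 + (⅓)*36))*(-110) = (13 + (-24 + 12))*(-110) = (13 - 12)*(-110) = 1*(-110) = -110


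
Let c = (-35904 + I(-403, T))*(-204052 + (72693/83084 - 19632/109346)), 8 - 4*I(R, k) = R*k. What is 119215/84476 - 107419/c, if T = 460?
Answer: 164855458650713259885409/116812752470136796055556 ≈ 1.4113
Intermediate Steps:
I(R, k) = 2 - R*k/4
c = -9679545282576797817/4542451532 (c = (-35904 + (2 - ¼*(-403)*460))*(-204052 + (72693/83084 - 19632/109346)) = (-35904 + (2 + 46345))*(-204052 + (72693*(1/83084) - 19632*1/109346)) = (-35904 + 46347)*(-204052 + (72693/83084 - 9816/54673)) = 10443*(-204052 + 3158791845/4542451532) = 10443*(-926893161215819/4542451532) = -9679545282576797817/4542451532 ≈ -2.1309e+9)
119215/84476 - 107419/c = 119215/84476 - 107419/(-9679545282576797817/4542451532) = 119215*(1/84476) - 107419*(-4542451532/9679545282576797817) = 119215/84476 + 487945601115908/9679545282576797817 = 164855458650713259885409/116812752470136796055556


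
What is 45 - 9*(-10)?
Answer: 135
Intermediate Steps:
45 - 9*(-10) = 45 + 90 = 135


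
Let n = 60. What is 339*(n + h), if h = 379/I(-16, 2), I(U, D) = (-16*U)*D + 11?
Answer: 10766301/523 ≈ 20586.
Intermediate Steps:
I(U, D) = 11 - 16*D*U (I(U, D) = -16*D*U + 11 = 11 - 16*D*U)
h = 379/523 (h = 379/(11 - 16*2*(-16)) = 379/(11 + 512) = 379/523 ≈ 0.72467)
339*(n + h) = 339*(60 + 379/523) = 339*(31759/523) = 10766301/523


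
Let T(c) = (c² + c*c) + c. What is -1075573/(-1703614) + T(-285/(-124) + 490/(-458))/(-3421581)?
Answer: 247285671307630877689/391679746412550947912 ≈ 0.63135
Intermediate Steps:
T(c) = c + 2*c² (T(c) = (c² + c²) + c = 2*c² + c = c + 2*c²)
-1075573/(-1703614) + T(-285/(-124) + 490/(-458))/(-3421581) = -1075573/(-1703614) + ((-285/(-124) + 490/(-458))*(1 + 2*(-285/(-124) + 490/(-458))))/(-3421581) = -1075573*(-1/1703614) + ((-285*(-1/124) + 490*(-1/458))*(1 + 2*(-285*(-1/124) + 490*(-1/458))))*(-1/3421581) = 1075573/1703614 + ((285/124 - 245/229)*(1 + 2*(285/124 - 245/229)))*(-1/3421581) = 1075573/1703614 + (34885*(1 + 2*(34885/28396))/28396)*(-1/3421581) = 1075573/1703614 + (34885*(1 + 34885/14198)/28396)*(-1/3421581) = 1075573/1703614 + ((34885/28396)*(49083/14198))*(-1/3421581) = 1075573/1703614 + (1712260455/403166408)*(-1/3421581) = 1075573/1703614 - 570753485/459822173817016 = 247285671307630877689/391679746412550947912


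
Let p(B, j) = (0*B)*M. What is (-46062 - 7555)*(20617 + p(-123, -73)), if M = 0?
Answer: -1105421689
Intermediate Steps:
p(B, j) = 0 (p(B, j) = (0*B)*0 = 0*0 = 0)
(-46062 - 7555)*(20617 + p(-123, -73)) = (-46062 - 7555)*(20617 + 0) = -53617*20617 = -1105421689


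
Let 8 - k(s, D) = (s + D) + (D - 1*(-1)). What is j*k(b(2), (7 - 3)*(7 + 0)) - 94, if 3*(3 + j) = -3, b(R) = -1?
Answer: 98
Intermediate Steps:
j = -4 (j = -3 + (⅓)*(-3) = -3 - 1 = -4)
k(s, D) = 7 - s - 2*D (k(s, D) = 8 - ((s + D) + (D - 1*(-1))) = 8 - ((D + s) + (D + 1)) = 8 - ((D + s) + (1 + D)) = 8 - (1 + s + 2*D) = 8 + (-1 - s - 2*D) = 7 - s - 2*D)
j*k(b(2), (7 - 3)*(7 + 0)) - 94 = -4*(7 - 1*(-1) - 2*(7 - 3)*(7 + 0)) - 94 = -4*(7 + 1 - 8*7) - 94 = -4*(7 + 1 - 2*28) - 94 = -4*(7 + 1 - 56) - 94 = -4*(-48) - 94 = 192 - 94 = 98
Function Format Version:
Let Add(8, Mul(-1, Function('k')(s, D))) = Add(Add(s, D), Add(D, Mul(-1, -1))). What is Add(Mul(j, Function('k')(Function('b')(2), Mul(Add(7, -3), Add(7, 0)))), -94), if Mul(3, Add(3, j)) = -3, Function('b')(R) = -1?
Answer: 98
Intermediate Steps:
j = -4 (j = Add(-3, Mul(Rational(1, 3), -3)) = Add(-3, -1) = -4)
Function('k')(s, D) = Add(7, Mul(-1, s), Mul(-2, D)) (Function('k')(s, D) = Add(8, Mul(-1, Add(Add(s, D), Add(D, Mul(-1, -1))))) = Add(8, Mul(-1, Add(Add(D, s), Add(D, 1)))) = Add(8, Mul(-1, Add(Add(D, s), Add(1, D)))) = Add(8, Mul(-1, Add(1, s, Mul(2, D)))) = Add(8, Add(-1, Mul(-1, s), Mul(-2, D))) = Add(7, Mul(-1, s), Mul(-2, D)))
Add(Mul(j, Function('k')(Function('b')(2), Mul(Add(7, -3), Add(7, 0)))), -94) = Add(Mul(-4, Add(7, Mul(-1, -1), Mul(-2, Mul(Add(7, -3), Add(7, 0))))), -94) = Add(Mul(-4, Add(7, 1, Mul(-2, Mul(4, 7)))), -94) = Add(Mul(-4, Add(7, 1, Mul(-2, 28))), -94) = Add(Mul(-4, Add(7, 1, -56)), -94) = Add(Mul(-4, -48), -94) = Add(192, -94) = 98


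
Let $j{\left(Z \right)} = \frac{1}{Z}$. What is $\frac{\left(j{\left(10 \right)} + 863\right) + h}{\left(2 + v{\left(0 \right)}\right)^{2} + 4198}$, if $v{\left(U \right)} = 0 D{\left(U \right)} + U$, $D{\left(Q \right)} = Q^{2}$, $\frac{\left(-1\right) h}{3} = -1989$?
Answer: $\frac{68301}{42020} \approx 1.6254$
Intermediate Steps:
$h = 5967$ ($h = \left(-3\right) \left(-1989\right) = 5967$)
$v{\left(U \right)} = U$ ($v{\left(U \right)} = 0 U^{2} + U = 0 + U = U$)
$\frac{\left(j{\left(10 \right)} + 863\right) + h}{\left(2 + v{\left(0 \right)}\right)^{2} + 4198} = \frac{\left(\frac{1}{10} + 863\right) + 5967}{\left(2 + 0\right)^{2} + 4198} = \frac{\left(\frac{1}{10} + 863\right) + 5967}{2^{2} + 4198} = \frac{\frac{8631}{10} + 5967}{4 + 4198} = \frac{68301}{10 \cdot 4202} = \frac{68301}{10} \cdot \frac{1}{4202} = \frac{68301}{42020}$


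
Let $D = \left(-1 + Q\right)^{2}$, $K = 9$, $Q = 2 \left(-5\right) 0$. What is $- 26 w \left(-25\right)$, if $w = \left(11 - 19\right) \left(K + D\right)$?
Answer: $-52000$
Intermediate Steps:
$Q = 0$ ($Q = \left(-10\right) 0 = 0$)
$D = 1$ ($D = \left(-1 + 0\right)^{2} = \left(-1\right)^{2} = 1$)
$w = -80$ ($w = \left(11 - 19\right) \left(9 + 1\right) = \left(-8\right) 10 = -80$)
$- 26 w \left(-25\right) = \left(-26\right) \left(-80\right) \left(-25\right) = 2080 \left(-25\right) = -52000$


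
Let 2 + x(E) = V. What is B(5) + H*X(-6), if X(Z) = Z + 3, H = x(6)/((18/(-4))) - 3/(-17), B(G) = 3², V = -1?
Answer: 110/17 ≈ 6.4706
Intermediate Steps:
x(E) = -3 (x(E) = -2 - 1 = -3)
B(G) = 9
H = 43/51 (H = -3/(18/(-4)) - 3/(-17) = -3/(18*(-¼)) - 3*(-1/17) = -3/(-9/2) + 3/17 = -3*(-2/9) + 3/17 = ⅔ + 3/17 = 43/51 ≈ 0.84314)
X(Z) = 3 + Z
B(5) + H*X(-6) = 9 + 43*(3 - 6)/51 = 9 + (43/51)*(-3) = 9 - 43/17 = 110/17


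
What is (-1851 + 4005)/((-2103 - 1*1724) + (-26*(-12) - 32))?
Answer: -2154/3547 ≈ -0.60727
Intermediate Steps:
(-1851 + 4005)/((-2103 - 1*1724) + (-26*(-12) - 32)) = 2154/((-2103 - 1724) + (312 - 32)) = 2154/(-3827 + 280) = 2154/(-3547) = 2154*(-1/3547) = -2154/3547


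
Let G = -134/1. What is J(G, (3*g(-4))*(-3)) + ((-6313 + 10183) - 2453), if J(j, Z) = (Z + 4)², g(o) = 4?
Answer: 2441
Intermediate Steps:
G = -134 (G = -134*1 = -134)
J(j, Z) = (4 + Z)²
J(G, (3*g(-4))*(-3)) + ((-6313 + 10183) - 2453) = (4 + (3*4)*(-3))² + ((-6313 + 10183) - 2453) = (4 + 12*(-3))² + (3870 - 2453) = (4 - 36)² + 1417 = (-32)² + 1417 = 1024 + 1417 = 2441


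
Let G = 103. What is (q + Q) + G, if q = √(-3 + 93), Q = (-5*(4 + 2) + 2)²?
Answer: 887 + 3*√10 ≈ 896.49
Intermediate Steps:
Q = 784 (Q = (-5*6 + 2)² = (-30 + 2)² = (-28)² = 784)
q = 3*√10 (q = √90 = 3*√10 ≈ 9.4868)
(q + Q) + G = (3*√10 + 784) + 103 = (784 + 3*√10) + 103 = 887 + 3*√10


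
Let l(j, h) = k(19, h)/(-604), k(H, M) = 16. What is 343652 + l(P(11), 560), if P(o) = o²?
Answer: 51891448/151 ≈ 3.4365e+5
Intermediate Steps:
l(j, h) = -4/151 (l(j, h) = 16/(-604) = 16*(-1/604) = -4/151)
343652 + l(P(11), 560) = 343652 - 4/151 = 51891448/151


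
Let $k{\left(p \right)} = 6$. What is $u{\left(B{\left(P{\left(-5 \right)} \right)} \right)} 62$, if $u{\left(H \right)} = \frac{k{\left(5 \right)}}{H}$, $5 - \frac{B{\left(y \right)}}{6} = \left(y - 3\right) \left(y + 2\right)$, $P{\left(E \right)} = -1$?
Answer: $\frac{62}{9} \approx 6.8889$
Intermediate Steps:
$B{\left(y \right)} = 30 - 6 \left(-3 + y\right) \left(2 + y\right)$ ($B{\left(y \right)} = 30 - 6 \left(y - 3\right) \left(y + 2\right) = 30 - 6 \left(-3 + y\right) \left(2 + y\right)$)
$u{\left(H \right)} = \frac{6}{H}$
$u{\left(B{\left(P{\left(-5 \right)} \right)} \right)} 62 = \frac{6}{66 - 6 \left(-1\right)^{2} + 6 \left(-1\right)} 62 = \frac{6}{66 - 6 - 6} \cdot 62 = \frac{6}{54} \cdot 62 = 6 \cdot \frac{1}{54} \cdot 62 = \frac{1}{9} \cdot 62 = \frac{62}{9}$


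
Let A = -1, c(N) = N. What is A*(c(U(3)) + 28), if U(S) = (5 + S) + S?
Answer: -39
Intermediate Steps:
U(S) = 5 + 2*S
A*(c(U(3)) + 28) = -((5 + 2*3) + 28) = -((5 + 6) + 28) = -(11 + 28) = -1*39 = -39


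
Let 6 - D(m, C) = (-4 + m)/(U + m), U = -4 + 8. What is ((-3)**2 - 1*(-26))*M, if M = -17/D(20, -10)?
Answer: -1785/16 ≈ -111.56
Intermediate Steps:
U = 4
D(m, C) = 6 - (-4 + m)/(4 + m)
M = -51/16 (M = -17*(4 + 20)/(28 + 5*20) = -17*24/(28 + 100) = -17/((1/24)*128) = -17/16/3 = -17*3/16 = -51/16 ≈ -3.1875)
((-3)**2 - 1*(-26))*M = ((-3)**2 - 1*(-26))*(-51/16) = (9 + 26)*(-51/16) = 35*(-51/16) = -1785/16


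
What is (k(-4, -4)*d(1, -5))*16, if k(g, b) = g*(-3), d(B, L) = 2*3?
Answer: 1152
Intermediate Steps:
d(B, L) = 6
k(g, b) = -3*g
(k(-4, -4)*d(1, -5))*16 = (-3*(-4)*6)*16 = (12*6)*16 = 72*16 = 1152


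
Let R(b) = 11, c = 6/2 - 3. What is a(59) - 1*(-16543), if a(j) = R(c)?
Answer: 16554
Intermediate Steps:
c = 0 (c = 6*(1/2) - 3 = 3 - 3 = 0)
a(j) = 11
a(59) - 1*(-16543) = 11 - 1*(-16543) = 11 + 16543 = 16554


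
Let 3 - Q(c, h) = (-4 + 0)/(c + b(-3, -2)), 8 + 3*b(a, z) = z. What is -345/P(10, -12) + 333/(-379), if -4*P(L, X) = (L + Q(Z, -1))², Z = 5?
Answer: 11101143/2247091 ≈ 4.9402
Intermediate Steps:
b(a, z) = -8/3 + z/3
Q(c, h) = 3 + 4/(-10/3 + c) (Q(c, h) = 3 - (-4 + 0)/(c + (-8/3 + (⅓)*(-2))) = 3 - (-4)/(c + (-8/3 - ⅔)) = 3 - (-4)/(c - 10/3) = 3 - (-4)/(-10/3 + c) = 3 + 4/(-10/3 + c))
P(L, X) = -(27/5 + L)²/4 (P(L, X) = -(L + 9*(-2 + 5)/(-10 + 3*5))²/4 = -(L + 9*3/(-10 + 15))²/4 = -(L + 9*3/5)²/4 = -(L + 9*(⅕)*3)²/4 = -(L + 27/5)²/4 = -(27/5 + L)²/4)
-345/P(10, -12) + 333/(-379) = -345*(-100/(27 + 5*10)²) + 333/(-379) = -345*(-100/(27 + 50)²) + 333*(-1/379) = -345/((-1/100*77²)) - 333/379 = -345/((-1/100*5929)) - 333/379 = -345/(-5929/100) - 333/379 = -345*(-100/5929) - 333/379 = 34500/5929 - 333/379 = 11101143/2247091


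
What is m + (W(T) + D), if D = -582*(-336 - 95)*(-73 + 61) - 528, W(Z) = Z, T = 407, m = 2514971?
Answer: -495254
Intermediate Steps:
D = -3010632 (D = -(-250842)*(-12) - 528 = -582*5172 - 528 = -3010104 - 528 = -3010632)
m + (W(T) + D) = 2514971 + (407 - 3010632) = 2514971 - 3010225 = -495254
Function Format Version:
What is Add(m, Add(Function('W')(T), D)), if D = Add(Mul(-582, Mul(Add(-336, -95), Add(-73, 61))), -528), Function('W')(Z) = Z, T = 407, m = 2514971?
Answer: -495254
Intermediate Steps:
D = -3010632 (D = Add(Mul(-582, Mul(-431, -12)), -528) = Add(Mul(-582, 5172), -528) = Add(-3010104, -528) = -3010632)
Add(m, Add(Function('W')(T), D)) = Add(2514971, Add(407, -3010632)) = Add(2514971, -3010225) = -495254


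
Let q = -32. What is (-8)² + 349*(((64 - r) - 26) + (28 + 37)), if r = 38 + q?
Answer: 33917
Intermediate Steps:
r = 6 (r = 38 - 32 = 6)
(-8)² + 349*(((64 - r) - 26) + (28 + 37)) = (-8)² + 349*(((64 - 1*6) - 26) + (28 + 37)) = 64 + 349*(((64 - 6) - 26) + 65) = 64 + 349*((58 - 26) + 65) = 64 + 349*(32 + 65) = 64 + 349*97 = 64 + 33853 = 33917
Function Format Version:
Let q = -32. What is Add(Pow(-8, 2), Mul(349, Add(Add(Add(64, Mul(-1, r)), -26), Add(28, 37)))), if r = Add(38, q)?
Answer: 33917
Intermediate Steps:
r = 6 (r = Add(38, -32) = 6)
Add(Pow(-8, 2), Mul(349, Add(Add(Add(64, Mul(-1, r)), -26), Add(28, 37)))) = Add(Pow(-8, 2), Mul(349, Add(Add(Add(64, Mul(-1, 6)), -26), Add(28, 37)))) = Add(64, Mul(349, Add(Add(Add(64, -6), -26), 65))) = Add(64, Mul(349, Add(Add(58, -26), 65))) = Add(64, Mul(349, Add(32, 65))) = Add(64, Mul(349, 97)) = Add(64, 33853) = 33917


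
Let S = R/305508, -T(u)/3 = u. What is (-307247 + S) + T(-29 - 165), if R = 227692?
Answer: -23422095782/76377 ≈ -3.0666e+5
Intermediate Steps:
T(u) = -3*u
S = 56923/76377 (S = 227692/305508 = 227692*(1/305508) = 56923/76377 ≈ 0.74529)
(-307247 + S) + T(-29 - 165) = (-307247 + 56923/76377) - 3*(-29 - 165) = -23466547196/76377 - 3*(-194) = -23466547196/76377 + 582 = -23422095782/76377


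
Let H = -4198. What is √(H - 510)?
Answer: 2*I*√1177 ≈ 68.615*I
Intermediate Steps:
√(H - 510) = √(-4198 - 510) = √(-4708) = 2*I*√1177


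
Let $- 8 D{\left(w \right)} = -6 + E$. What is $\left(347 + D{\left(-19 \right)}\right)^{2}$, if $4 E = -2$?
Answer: $\frac{30969225}{256} \approx 1.2097 \cdot 10^{5}$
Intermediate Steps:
$E = - \frac{1}{2}$ ($E = \frac{1}{4} \left(-2\right) = - \frac{1}{2} \approx -0.5$)
$D{\left(w \right)} = \frac{13}{16}$ ($D{\left(w \right)} = - \frac{-6 - \frac{1}{2}}{8} = \left(- \frac{1}{8}\right) \left(- \frac{13}{2}\right) = \frac{13}{16}$)
$\left(347 + D{\left(-19 \right)}\right)^{2} = \left(347 + \frac{13}{16}\right)^{2} = \left(\frac{5565}{16}\right)^{2} = \frac{30969225}{256}$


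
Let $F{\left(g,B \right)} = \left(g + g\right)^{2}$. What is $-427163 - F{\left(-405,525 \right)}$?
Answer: $-1083263$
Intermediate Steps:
$F{\left(g,B \right)} = 4 g^{2}$ ($F{\left(g,B \right)} = \left(2 g\right)^{2} = 4 g^{2}$)
$-427163 - F{\left(-405,525 \right)} = -427163 - 4 \left(-405\right)^{2} = -427163 - 4 \cdot 164025 = -427163 - 656100 = -1083263$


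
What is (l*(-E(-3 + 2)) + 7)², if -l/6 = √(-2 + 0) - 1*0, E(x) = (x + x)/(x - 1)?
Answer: -23 + 84*I*√2 ≈ -23.0 + 118.79*I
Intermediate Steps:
E(x) = 2*x/(-1 + x) (E(x) = (2*x)/(-1 + x) = 2*x/(-1 + x))
l = -6*I*√2 (l = -6*(√(-2 + 0) - 1*0) = -6*(√(-2) + 0) = -6*(I*√2 + 0) = -6*I*√2 ≈ -8.4853*I)
(l*(-E(-3 + 2)) + 7)² = ((-6*I*√2)*(-2*(-3 + 2)/(-1 + (-3 + 2))) + 7)² = ((-6*I*√2)*(-2*(-1)/(-1 - 1)) + 7)² = ((-6*I*√2)*(-2*(-1)/(-2)) + 7)² = ((-6*I*√2)*(-2*(-1)*(-1)/2) + 7)² = ((-6*I*√2)*(-1*1) + 7)² = (-6*I*√2*(-1) + 7)² = (6*I*√2 + 7)² = (7 + 6*I*√2)²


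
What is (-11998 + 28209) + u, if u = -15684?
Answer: 527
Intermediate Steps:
(-11998 + 28209) + u = (-11998 + 28209) - 15684 = 16211 - 15684 = 527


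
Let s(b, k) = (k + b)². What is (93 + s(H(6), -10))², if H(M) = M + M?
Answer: 9409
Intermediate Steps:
H(M) = 2*M
s(b, k) = (b + k)²
(93 + s(H(6), -10))² = (93 + (2*6 - 10)²)² = (93 + (12 - 10)²)² = (93 + 2²)² = (93 + 4)² = 97² = 9409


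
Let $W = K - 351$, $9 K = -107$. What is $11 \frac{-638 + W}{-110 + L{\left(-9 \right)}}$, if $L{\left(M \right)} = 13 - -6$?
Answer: $\frac{99088}{819} \approx 120.99$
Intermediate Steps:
$K = - \frac{107}{9}$ ($K = \frac{1}{9} \left(-107\right) = - \frac{107}{9} \approx -11.889$)
$L{\left(M \right)} = 19$ ($L{\left(M \right)} = 13 + 6 = 19$)
$W = - \frac{3266}{9}$ ($W = - \frac{107}{9} - 351 = - \frac{3266}{9} \approx -362.89$)
$11 \frac{-638 + W}{-110 + L{\left(-9 \right)}} = 11 \frac{-638 - \frac{3266}{9}}{-110 + 19} = 11 \left(- \frac{9008}{9 \left(-91\right)}\right) = 11 \left(\left(- \frac{9008}{9}\right) \left(- \frac{1}{91}\right)\right) = 11 \cdot \frac{9008}{819} = \frac{99088}{819}$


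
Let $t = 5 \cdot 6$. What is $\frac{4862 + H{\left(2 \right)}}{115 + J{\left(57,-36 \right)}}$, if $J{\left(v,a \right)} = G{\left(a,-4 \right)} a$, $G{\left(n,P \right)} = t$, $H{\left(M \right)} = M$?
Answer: $- \frac{4864}{965} \approx -5.0404$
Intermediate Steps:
$t = 30$
$G{\left(n,P \right)} = 30$
$J{\left(v,a \right)} = 30 a$
$\frac{4862 + H{\left(2 \right)}}{115 + J{\left(57,-36 \right)}} = \frac{4862 + 2}{115 + 30 \left(-36\right)} = \frac{4864}{115 - 1080} = \frac{4864}{-965} = 4864 \left(- \frac{1}{965}\right) = - \frac{4864}{965}$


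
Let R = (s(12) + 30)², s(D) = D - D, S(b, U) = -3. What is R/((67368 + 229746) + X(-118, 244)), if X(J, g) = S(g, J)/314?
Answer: 31400/10365977 ≈ 0.0030291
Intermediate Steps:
s(D) = 0
X(J, g) = -3/314
R = 900 (R = (0 + 30)² = 30² = 900)
R/((67368 + 229746) + X(-118, 244)) = 900/((67368 + 229746) - 3/314) = 900/(297114 - 3/314) = 900/(93293793/314) = 900*(314/93293793) = 31400/10365977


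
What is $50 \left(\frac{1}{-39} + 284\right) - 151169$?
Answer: $- \frac{5341841}{39} \approx -1.3697 \cdot 10^{5}$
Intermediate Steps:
$50 \left(\frac{1}{-39} + 284\right) - 151169 = 50 \left(- \frac{1}{39} + 284\right) - 151169 = 50 \cdot \frac{11075}{39} - 151169 = \frac{553750}{39} - 151169 = - \frac{5341841}{39}$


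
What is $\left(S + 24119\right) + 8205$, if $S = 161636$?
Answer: $193960$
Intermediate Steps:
$\left(S + 24119\right) + 8205 = \left(161636 + 24119\right) + 8205 = 185755 + 8205 = 193960$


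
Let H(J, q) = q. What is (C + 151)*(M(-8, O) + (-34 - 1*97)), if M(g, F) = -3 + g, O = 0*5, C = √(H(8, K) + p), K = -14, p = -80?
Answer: -21442 - 142*I*√94 ≈ -21442.0 - 1376.7*I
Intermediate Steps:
C = I*√94 (C = √(-14 - 80) = √(-94) = I*√94 ≈ 9.6954*I)
O = 0
(C + 151)*(M(-8, O) + (-34 - 1*97)) = (I*√94 + 151)*((-3 - 8) + (-34 - 1*97)) = (151 + I*√94)*(-11 + (-34 - 97)) = (151 + I*√94)*(-11 - 131) = (151 + I*√94)*(-142) = -21442 - 142*I*√94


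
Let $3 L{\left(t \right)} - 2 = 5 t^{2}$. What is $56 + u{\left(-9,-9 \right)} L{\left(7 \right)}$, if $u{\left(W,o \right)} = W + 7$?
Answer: $- \frac{326}{3} \approx -108.67$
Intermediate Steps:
$u{\left(W,o \right)} = 7 + W$
$L{\left(t \right)} = \frac{2}{3} + \frac{5 t^{2}}{3}$
$56 + u{\left(-9,-9 \right)} L{\left(7 \right)} = 56 + \left(7 - 9\right) \left(\frac{2}{3} + \frac{5 \cdot 7^{2}}{3}\right) = 56 - 2 \left(\frac{2}{3} + \frac{5}{3} \cdot 49\right) = 56 - 2 \left(\frac{2}{3} + \frac{245}{3}\right) = 56 - \frac{494}{3} = - \frac{326}{3}$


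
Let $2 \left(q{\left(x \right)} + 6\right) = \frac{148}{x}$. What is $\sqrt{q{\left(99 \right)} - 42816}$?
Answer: $\frac{2 i \sqrt{11658086}}{33} \approx 206.93 i$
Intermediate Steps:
$q{\left(x \right)} = -6 + \frac{74}{x}$ ($q{\left(x \right)} = -6 + \frac{148 \frac{1}{x}}{2} = -6 + \frac{74}{x}$)
$\sqrt{q{\left(99 \right)} - 42816} = \sqrt{\left(-6 + \frac{74}{99}\right) - 42816} = \sqrt{- \frac{520}{99} - 42816} = \sqrt{- \frac{4239304}{99}} = \frac{2 i \sqrt{11658086}}{33}$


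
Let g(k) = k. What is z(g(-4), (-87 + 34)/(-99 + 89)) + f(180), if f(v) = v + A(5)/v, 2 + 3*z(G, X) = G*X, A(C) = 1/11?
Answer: 341089/1980 ≈ 172.27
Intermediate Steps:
A(C) = 1/11
z(G, X) = -2/3 + G*X/3 (z(G, X) = -2/3 + (G*X)/3 = -2/3 + G*X/3)
f(v) = v + 1/(11*v)
z(g(-4), (-87 + 34)/(-99 + 89)) + f(180) = (-2/3 + (1/3)*(-4)*((-87 + 34)/(-99 + 89))) + (180 + (1/11)/180) = (-2/3 + (1/3)*(-4)*(-53/(-10))) + (180 + (1/11)*(1/180)) = (-2/3 + (1/3)*(-4)*(-53*(-1/10))) + (180 + 1/1980) = (-2/3 + (1/3)*(-4)*(53/10)) + 356401/1980 = (-2/3 - 106/15) + 356401/1980 = -116/15 + 356401/1980 = 341089/1980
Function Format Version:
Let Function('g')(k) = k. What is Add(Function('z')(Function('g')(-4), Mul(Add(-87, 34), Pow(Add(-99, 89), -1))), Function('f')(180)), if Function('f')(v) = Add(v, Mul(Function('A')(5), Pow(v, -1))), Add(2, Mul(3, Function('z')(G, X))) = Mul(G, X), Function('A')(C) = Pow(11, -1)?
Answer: Rational(341089, 1980) ≈ 172.27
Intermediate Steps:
Function('A')(C) = Rational(1, 11)
Function('z')(G, X) = Add(Rational(-2, 3), Mul(Rational(1, 3), G, X)) (Function('z')(G, X) = Add(Rational(-2, 3), Mul(Rational(1, 3), Mul(G, X))) = Add(Rational(-2, 3), Mul(Rational(1, 3), G, X)))
Function('f')(v) = Add(v, Mul(Rational(1, 11), Pow(v, -1)))
Add(Function('z')(Function('g')(-4), Mul(Add(-87, 34), Pow(Add(-99, 89), -1))), Function('f')(180)) = Add(Add(Rational(-2, 3), Mul(Rational(1, 3), -4, Mul(Add(-87, 34), Pow(Add(-99, 89), -1)))), Add(180, Mul(Rational(1, 11), Pow(180, -1)))) = Add(Add(Rational(-2, 3), Mul(Rational(1, 3), -4, Mul(-53, Pow(-10, -1)))), Add(180, Mul(Rational(1, 11), Rational(1, 180)))) = Add(Add(Rational(-2, 3), Mul(Rational(1, 3), -4, Mul(-53, Rational(-1, 10)))), Add(180, Rational(1, 1980))) = Add(Add(Rational(-2, 3), Mul(Rational(1, 3), -4, Rational(53, 10))), Rational(356401, 1980)) = Add(Add(Rational(-2, 3), Rational(-106, 15)), Rational(356401, 1980)) = Add(Rational(-116, 15), Rational(356401, 1980)) = Rational(341089, 1980)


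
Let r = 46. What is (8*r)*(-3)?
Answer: -1104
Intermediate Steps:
(8*r)*(-3) = (8*46)*(-3) = 368*(-3) = -1104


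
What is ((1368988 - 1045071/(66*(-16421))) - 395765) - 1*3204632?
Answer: -806122929801/361262 ≈ -2.2314e+6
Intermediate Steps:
((1368988 - 1045071/(66*(-16421))) - 395765) - 1*3204632 = ((1368988 - 1045071/(-1083786)) - 395765) - 3204632 = ((1368988 - 1045071*(-1/1083786)) - 395765) - 3204632 = ((1368988 + 348357/361262) - 395765) - 3204632 = (494563691213/361262 - 395765) - 3204632 = 351588835783/361262 - 3204632 = -806122929801/361262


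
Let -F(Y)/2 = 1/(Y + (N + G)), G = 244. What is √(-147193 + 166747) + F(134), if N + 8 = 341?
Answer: -2/711 + √19554 ≈ 139.83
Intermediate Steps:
N = 333 (N = -8 + 341 = 333)
F(Y) = -2/(577 + Y) (F(Y) = -2/(Y + (333 + 244)) = -2/(Y + 577) = -2/(577 + Y))
√(-147193 + 166747) + F(134) = √(-147193 + 166747) - 2/(577 + 134) = √19554 - 2/711 = -2/711 + √19554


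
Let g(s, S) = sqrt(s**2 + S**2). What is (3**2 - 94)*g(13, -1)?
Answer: -85*sqrt(170) ≈ -1108.3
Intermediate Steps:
g(s, S) = sqrt(S**2 + s**2)
(3**2 - 94)*g(13, -1) = (3**2 - 94)*sqrt((-1)**2 + 13**2) = (9 - 94)*sqrt(1 + 169) = -85*sqrt(170)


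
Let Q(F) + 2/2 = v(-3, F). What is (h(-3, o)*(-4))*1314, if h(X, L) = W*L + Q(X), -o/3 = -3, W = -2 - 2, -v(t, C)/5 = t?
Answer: 115632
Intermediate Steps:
v(t, C) = -5*t
Q(F) = 14 (Q(F) = -1 - 5*(-3) = -1 + 15 = 14)
W = -4
o = 9 (o = -3*(-3) = 9)
h(X, L) = 14 - 4*L (h(X, L) = -4*L + 14 = 14 - 4*L)
(h(-3, o)*(-4))*1314 = ((14 - 4*9)*(-4))*1314 = ((14 - 36)*(-4))*1314 = -22*(-4)*1314 = 88*1314 = 115632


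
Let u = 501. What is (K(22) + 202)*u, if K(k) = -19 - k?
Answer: 80661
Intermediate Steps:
(K(22) + 202)*u = ((-19 - 1*22) + 202)*501 = ((-19 - 22) + 202)*501 = (-41 + 202)*501 = 161*501 = 80661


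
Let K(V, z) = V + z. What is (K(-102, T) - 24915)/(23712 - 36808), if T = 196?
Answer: 24821/13096 ≈ 1.8953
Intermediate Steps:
(K(-102, T) - 24915)/(23712 - 36808) = ((-102 + 196) - 24915)/(23712 - 36808) = (94 - 24915)/(-13096) = -24821*(-1/13096) = 24821/13096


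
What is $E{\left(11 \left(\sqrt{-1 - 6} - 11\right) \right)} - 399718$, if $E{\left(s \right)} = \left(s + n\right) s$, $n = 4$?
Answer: $-386408 - 2618 i \sqrt{7} \approx -3.8641 \cdot 10^{5} - 6926.6 i$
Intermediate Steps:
$E{\left(s \right)} = s \left(4 + s\right)$ ($E{\left(s \right)} = \left(s + 4\right) s = \left(4 + s\right) s = s \left(4 + s\right)$)
$E{\left(11 \left(\sqrt{-1 - 6} - 11\right) \right)} - 399718 = 11 \left(\sqrt{-1 - 6} - 11\right) \left(4 + 11 \left(\sqrt{-1 - 6} - 11\right)\right) - 399718 = 11 \left(\sqrt{-7} - 11\right) \left(4 + 11 \left(\sqrt{-7} - 11\right)\right) - 399718 = 11 \left(i \sqrt{7} - 11\right) \left(4 + 11 \left(i \sqrt{7} - 11\right)\right) - 399718 = 11 \left(-11 + i \sqrt{7}\right) \left(4 + 11 \left(-11 + i \sqrt{7}\right)\right) - 399718 = \left(-121 + 11 i \sqrt{7}\right) \left(4 - \left(121 - 11 i \sqrt{7}\right)\right) - 399718 = \left(-121 + 11 i \sqrt{7}\right) \left(-117 + 11 i \sqrt{7}\right) - 399718 = -399718 + \left(-121 + 11 i \sqrt{7}\right) \left(-117 + 11 i \sqrt{7}\right)$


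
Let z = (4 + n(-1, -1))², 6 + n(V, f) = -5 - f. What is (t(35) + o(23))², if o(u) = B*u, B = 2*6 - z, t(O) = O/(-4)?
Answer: 5031049/16 ≈ 3.1444e+5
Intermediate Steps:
n(V, f) = -11 - f (n(V, f) = -6 + (-5 - f) = -11 - f)
t(O) = -O/4 (t(O) = O*(-¼) = -O/4)
z = 36 (z = (4 + (-11 - 1*(-1)))² = (4 + (-11 + 1))² = (4 - 10)² = (-6)² = 36)
B = -24 (B = 2*6 - 1*36 = 12 - 36 = -24)
o(u) = -24*u
(t(35) + o(23))² = (-¼*35 - 24*23)² = (-35/4 - 552)² = (-2243/4)² = 5031049/16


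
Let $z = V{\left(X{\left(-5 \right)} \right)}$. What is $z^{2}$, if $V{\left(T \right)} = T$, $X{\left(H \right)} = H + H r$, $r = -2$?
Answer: $25$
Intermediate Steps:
$X{\left(H \right)} = - H$ ($X{\left(H \right)} = H + H \left(-2\right) = H - 2 H = - H$)
$z = 5$ ($z = \left(-1\right) \left(-5\right) = 5$)
$z^{2} = 5^{2} = 25$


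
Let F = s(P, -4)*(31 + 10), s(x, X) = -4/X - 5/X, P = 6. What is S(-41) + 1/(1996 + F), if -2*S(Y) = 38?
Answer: -158703/8353 ≈ -19.000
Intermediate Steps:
S(Y) = -19 (S(Y) = -½*38 = -19)
s(x, X) = -9/X
F = 369/4 (F = (-9/(-4))*(31 + 10) = -9*(-¼)*41 = (9/4)*41 = 369/4 ≈ 92.250)
S(-41) + 1/(1996 + F) = -19 + 1/(1996 + 369/4) = -19 + 1/(8353/4) = -19 + 4/8353 = -158703/8353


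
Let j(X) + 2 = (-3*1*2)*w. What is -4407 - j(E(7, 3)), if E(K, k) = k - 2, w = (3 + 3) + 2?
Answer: -4357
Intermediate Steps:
w = 8 (w = 6 + 2 = 8)
E(K, k) = -2 + k
j(X) = -50 (j(X) = -2 + (-3*1*2)*8 = -2 - 3*2*8 = -2 - 6*8 = -2 - 48 = -50)
-4407 - j(E(7, 3)) = -4407 - 1*(-50) = -4407 + 50 = -4357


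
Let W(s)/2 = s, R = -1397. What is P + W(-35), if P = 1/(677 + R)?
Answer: -50401/720 ≈ -70.001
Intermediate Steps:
W(s) = 2*s
P = -1/720 (P = 1/(677 - 1397) = 1/(-720) = -1/720 ≈ -0.0013889)
P + W(-35) = -1/720 + 2*(-35) = -1/720 - 70 = -50401/720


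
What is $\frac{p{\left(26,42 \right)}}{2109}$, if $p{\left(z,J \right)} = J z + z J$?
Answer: $\frac{728}{703} \approx 1.0356$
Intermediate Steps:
$p{\left(z,J \right)} = 2 J z$ ($p{\left(z,J \right)} = J z + J z = 2 J z$)
$\frac{p{\left(26,42 \right)}}{2109} = \frac{2 \cdot 42 \cdot 26}{2109} = 2184 \cdot \frac{1}{2109} = \frac{728}{703}$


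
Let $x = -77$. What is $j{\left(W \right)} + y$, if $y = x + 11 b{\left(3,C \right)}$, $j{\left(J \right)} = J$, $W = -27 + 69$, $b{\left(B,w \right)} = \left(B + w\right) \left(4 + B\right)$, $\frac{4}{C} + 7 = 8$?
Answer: $504$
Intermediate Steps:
$C = 4$ ($C = \frac{4}{-7 + 8} = \frac{4}{1} = 4 \cdot 1 = 4$)
$b{\left(B,w \right)} = \left(4 + B\right) \left(B + w\right)$
$W = 42$
$y = 462$ ($y = -77 + 11 \left(3^{2} + 4 \cdot 3 + 4 \cdot 4 + 3 \cdot 4\right) = -77 + 11 \left(9 + 12 + 16 + 12\right) = -77 + 11 \cdot 49 = -77 + 539 = 462$)
$j{\left(W \right)} + y = 42 + 462 = 504$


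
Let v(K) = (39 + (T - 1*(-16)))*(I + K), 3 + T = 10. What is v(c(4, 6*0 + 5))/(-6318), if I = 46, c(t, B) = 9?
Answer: -1705/3159 ≈ -0.53973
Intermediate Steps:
T = 7 (T = -3 + 10 = 7)
v(K) = 2852 + 62*K (v(K) = (39 + (7 - 1*(-16)))*(46 + K) = (39 + (7 + 16))*(46 + K) = (39 + 23)*(46 + K) = 62*(46 + K) = 2852 + 62*K)
v(c(4, 6*0 + 5))/(-6318) = (2852 + 62*9)/(-6318) = (2852 + 558)*(-1/6318) = 3410*(-1/6318) = -1705/3159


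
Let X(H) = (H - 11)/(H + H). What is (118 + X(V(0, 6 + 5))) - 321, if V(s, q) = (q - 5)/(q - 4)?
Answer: -2507/12 ≈ -208.92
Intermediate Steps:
V(s, q) = (-5 + q)/(-4 + q)
X(H) = (-11 + H)/(2*H) (X(H) = (-11 + H)/((2*H)) = (-11 + H)*(1/(2*H)) = (-11 + H)/(2*H))
(118 + X(V(0, 6 + 5))) - 321 = (118 + (-11 + (-5 + (6 + 5))/(-4 + (6 + 5)))/(2*(((-5 + (6 + 5))/(-4 + (6 + 5)))))) - 321 = (118 + (-11 + (-5 + 11)/(-4 + 11))/(2*(((-5 + 11)/(-4 + 11))))) - 321 = (118 + (-11 + 6/7)/(2*((6/7)))) - 321 = (118 + (-11 + (1/7)*6)/(2*(((1/7)*6)))) - 321 = (118 + (-11 + 6/7)/(2*(6/7))) - 321 = (118 + (1/2)*(7/6)*(-71/7)) - 321 = (118 - 71/12) - 321 = 1345/12 - 321 = -2507/12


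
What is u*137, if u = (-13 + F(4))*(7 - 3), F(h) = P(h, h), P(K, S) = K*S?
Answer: 1644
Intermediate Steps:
F(h) = h² (F(h) = h*h = h²)
u = 12 (u = (-13 + 4²)*(7 - 3) = (-13 + 16)*4 = 3*4 = 12)
u*137 = 12*137 = 1644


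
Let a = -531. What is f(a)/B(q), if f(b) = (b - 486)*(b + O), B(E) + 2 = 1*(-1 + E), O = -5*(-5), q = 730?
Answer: 514602/727 ≈ 707.84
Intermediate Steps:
O = 25
B(E) = -3 + E (B(E) = -2 + 1*(-1 + E) = -2 + (-1 + E) = -3 + E)
f(b) = (-486 + b)*(25 + b) (f(b) = (b - 486)*(b + 25) = (-486 + b)*(25 + b))
f(a)/B(q) = (-12150 + (-531)² - 461*(-531))/(-3 + 730) = (-12150 + 281961 + 244791)/727 = 514602*(1/727) = 514602/727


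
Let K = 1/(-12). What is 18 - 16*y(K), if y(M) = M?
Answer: 58/3 ≈ 19.333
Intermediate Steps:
K = -1/12 ≈ -0.083333
18 - 16*y(K) = 18 - 16*(-1/12) = 18 + 4/3 = 58/3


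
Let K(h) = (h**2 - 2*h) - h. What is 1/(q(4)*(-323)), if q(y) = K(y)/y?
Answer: -1/323 ≈ -0.0030960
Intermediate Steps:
K(h) = h**2 - 3*h
q(y) = -3 + y (q(y) = (y*(-3 + y))/y = -3 + y)
1/(q(4)*(-323)) = 1/((-3 + 4)*(-323)) = 1/(1*(-323)) = 1/(-323) = -1/323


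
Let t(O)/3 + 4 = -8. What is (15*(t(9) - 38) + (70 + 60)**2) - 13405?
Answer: 2385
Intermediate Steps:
t(O) = -36 (t(O) = -12 + 3*(-8) = -12 - 24 = -36)
(15*(t(9) - 38) + (70 + 60)**2) - 13405 = (15*(-36 - 38) + (70 + 60)**2) - 13405 = (15*(-74) + 130**2) - 13405 = (-1110 + 16900) - 13405 = 15790 - 13405 = 2385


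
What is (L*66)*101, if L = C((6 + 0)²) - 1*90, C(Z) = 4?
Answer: -573276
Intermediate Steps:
L = -86 (L = 4 - 1*90 = 4 - 90 = -86)
(L*66)*101 = -86*66*101 = -5676*101 = -573276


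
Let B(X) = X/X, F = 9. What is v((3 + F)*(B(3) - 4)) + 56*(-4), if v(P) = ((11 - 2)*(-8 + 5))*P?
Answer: 748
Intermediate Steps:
B(X) = 1
v(P) = -27*P (v(P) = (9*(-3))*P = -27*P)
v((3 + F)*(B(3) - 4)) + 56*(-4) = -27*(3 + 9)*(1 - 4) + 56*(-4) = -324*(-3) - 224 = -27*(-36) - 224 = 972 - 224 = 748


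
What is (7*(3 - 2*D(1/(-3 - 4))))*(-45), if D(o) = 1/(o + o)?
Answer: -3150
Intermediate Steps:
D(o) = 1/(2*o)
(7*(3 - 2*D(1/(-3 - 4))))*(-45) = (7*(3 - 1/(1/(-3 - 4))))*(-45) = (7*(3 - 1/(1/(-7))))*(-45) = (7*(3 - 1/(-⅐)))*(-45) = (7*(3 - (-7)))*(-45) = (7*(3 - 2*(-7/2)))*(-45) = (7*(3 + 7))*(-45) = (7*10)*(-45) = 70*(-45) = -3150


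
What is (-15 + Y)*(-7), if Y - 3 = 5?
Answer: 49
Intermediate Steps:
Y = 8 (Y = 3 + 5 = 8)
(-15 + Y)*(-7) = (-15 + 8)*(-7) = -7*(-7) = 49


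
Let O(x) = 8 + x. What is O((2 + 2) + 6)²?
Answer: 324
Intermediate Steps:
O((2 + 2) + 6)² = (8 + ((2 + 2) + 6))² = (8 + (4 + 6))² = (8 + 10)² = 18² = 324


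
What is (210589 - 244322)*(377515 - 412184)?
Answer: 1169489377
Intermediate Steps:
(210589 - 244322)*(377515 - 412184) = -33733*(-34669) = 1169489377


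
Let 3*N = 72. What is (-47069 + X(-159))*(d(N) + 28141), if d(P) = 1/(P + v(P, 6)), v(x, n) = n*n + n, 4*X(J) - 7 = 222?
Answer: -349261009429/264 ≈ -1.3230e+9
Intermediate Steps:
X(J) = 229/4 (X(J) = 7/4 + (¼)*222 = 7/4 + 111/2 = 229/4)
v(x, n) = n + n² (v(x, n) = n² + n = n + n²)
N = 24 (N = (⅓)*72 = 24)
d(P) = 1/(42 + P) (d(P) = 1/(P + 6*(1 + 6)) = 1/(P + 6*7) = 1/(P + 42) = 1/(42 + P))
(-47069 + X(-159))*(d(N) + 28141) = (-47069 + 229/4)*(1/(42 + 24) + 28141) = -188047*(1/66 + 28141)/4 = -188047/4*1857307/66 = -349261009429/264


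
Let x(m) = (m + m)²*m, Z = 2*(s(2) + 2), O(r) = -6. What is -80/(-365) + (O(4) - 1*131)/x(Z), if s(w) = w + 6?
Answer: 501999/2336000 ≈ 0.21490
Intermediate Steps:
s(w) = 6 + w
Z = 20 (Z = 2*((6 + 2) + 2) = 2*(8 + 2) = 2*10 = 20)
x(m) = 4*m³ (x(m) = (2*m)²*m = (4*m²)*m = 4*m³)
-80/(-365) + (O(4) - 1*131)/x(Z) = -80/(-365) + (-6 - 1*131)/((4*20³)) = -80*(-1/365) + (-6 - 131)/((4*8000)) = 16/73 - 137/32000 = 501999/2336000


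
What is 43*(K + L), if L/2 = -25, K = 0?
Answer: -2150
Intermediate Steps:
L = -50 (L = 2*(-25) = -50)
43*(K + L) = 43*(0 - 50) = 43*(-50) = -2150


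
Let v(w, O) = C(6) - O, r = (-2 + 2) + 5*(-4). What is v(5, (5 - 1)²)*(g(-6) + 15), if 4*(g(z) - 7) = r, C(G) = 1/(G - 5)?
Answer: -255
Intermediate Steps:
r = -20 (r = 0 - 20 = -20)
C(G) = 1/(-5 + G)
g(z) = 2 (g(z) = 7 + (¼)*(-20) = 7 - 5 = 2)
v(w, O) = 1 - O (v(w, O) = 1/(-5 + 6) - O = 1/1 - O = 1 - O)
v(5, (5 - 1)²)*(g(-6) + 15) = (1 - (5 - 1)²)*(2 + 15) = (1 - 1*4²)*17 = (1 - 1*16)*17 = (1 - 16)*17 = -15*17 = -255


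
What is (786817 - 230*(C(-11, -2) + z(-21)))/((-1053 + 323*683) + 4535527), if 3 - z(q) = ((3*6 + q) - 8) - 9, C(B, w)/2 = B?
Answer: 786587/4755083 ≈ 0.16542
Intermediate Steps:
C(B, w) = 2*B
z(q) = 2 - q (z(q) = 3 - (((3*6 + q) - 8) - 9) = 3 - (((18 + q) - 8) - 9) = 3 - ((10 + q) - 9) = 3 - (1 + q) = 3 + (-1 - q) = 2 - q)
(786817 - 230*(C(-11, -2) + z(-21)))/((-1053 + 323*683) + 4535527) = (786817 - 230*(2*(-11) + (2 - 1*(-21))))/((-1053 + 323*683) + 4535527) = (786817 - 230*(-22 + (2 + 21)))/((-1053 + 220609) + 4535527) = (786817 - 230*(-22 + 23))/(219556 + 4535527) = (786817 - 230*1)/4755083 = (786817 - 230)*(1/4755083) = 786587*(1/4755083) = 786587/4755083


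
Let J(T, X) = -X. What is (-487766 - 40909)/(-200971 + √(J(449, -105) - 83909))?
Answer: 7083222895/2692628443 + 70490*I*√20951/2692628443 ≈ 2.6306 + 0.0037893*I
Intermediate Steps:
(-487766 - 40909)/(-200971 + √(J(449, -105) - 83909)) = (-487766 - 40909)/(-200971 + √(-1*(-105) - 83909)) = -528675/(-200971 + √(105 - 83909)) = -528675/(-200971 + √(-83804)) = -528675/(-200971 + 2*I*√20951)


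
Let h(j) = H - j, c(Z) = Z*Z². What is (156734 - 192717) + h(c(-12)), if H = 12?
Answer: -34243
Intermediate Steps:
c(Z) = Z³
h(j) = 12 - j
(156734 - 192717) + h(c(-12)) = (156734 - 192717) + (12 - 1*(-12)³) = -35983 + (12 - 1*(-1728)) = -35983 + (12 + 1728) = -35983 + 1740 = -34243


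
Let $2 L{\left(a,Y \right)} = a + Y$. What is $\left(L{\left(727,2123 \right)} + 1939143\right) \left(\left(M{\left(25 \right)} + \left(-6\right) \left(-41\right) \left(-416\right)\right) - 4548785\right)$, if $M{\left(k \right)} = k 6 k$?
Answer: $-9018539446728$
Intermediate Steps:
$M{\left(k \right)} = 6 k^{2}$ ($M{\left(k \right)} = 6 k k = 6 k^{2}$)
$L{\left(a,Y \right)} = \frac{Y}{2} + \frac{a}{2}$ ($L{\left(a,Y \right)} = \frac{a + Y}{2} = \frac{Y + a}{2} = \frac{Y}{2} + \frac{a}{2}$)
$\left(L{\left(727,2123 \right)} + 1939143\right) \left(\left(M{\left(25 \right)} + \left(-6\right) \left(-41\right) \left(-416\right)\right) - 4548785\right) = \left(\left(\frac{1}{2} \cdot 2123 + \frac{1}{2} \cdot 727\right) + 1939143\right) \left(\left(6 \cdot 25^{2} + \left(-6\right) \left(-41\right) \left(-416\right)\right) - 4548785\right) = \left(\left(\frac{2123}{2} + \frac{727}{2}\right) + 1939143\right) \left(\left(6 \cdot 625 + 246 \left(-416\right)\right) - 4548785\right) = \left(1425 + 1939143\right) \left(\left(3750 - 102336\right) - 4548785\right) = 1940568 \left(-98586 - 4548785\right) = 1940568 \left(-4647371\right) = -9018539446728$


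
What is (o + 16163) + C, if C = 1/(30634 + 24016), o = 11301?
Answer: 1500907601/54650 ≈ 27464.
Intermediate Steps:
C = 1/54650 ≈ 1.8298e-5
(o + 16163) + C = (11301 + 16163) + 1/54650 = 27464 + 1/54650 = 1500907601/54650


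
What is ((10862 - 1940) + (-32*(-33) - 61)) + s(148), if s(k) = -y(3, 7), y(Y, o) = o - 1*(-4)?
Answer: 9906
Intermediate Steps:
y(Y, o) = 4 + o (y(Y, o) = o + 4 = 4 + o)
s(k) = -11 (s(k) = -(4 + 7) = -1*11 = -11)
((10862 - 1940) + (-32*(-33) - 61)) + s(148) = ((10862 - 1940) + (-32*(-33) - 61)) - 11 = (8922 + (1056 - 61)) - 11 = (8922 + 995) - 11 = 9917 - 11 = 9906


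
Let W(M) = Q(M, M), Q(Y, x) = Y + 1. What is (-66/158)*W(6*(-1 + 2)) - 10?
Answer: -1021/79 ≈ -12.924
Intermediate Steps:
Q(Y, x) = 1 + Y
W(M) = 1 + M
(-66/158)*W(6*(-1 + 2)) - 10 = (-66/158)*(1 + 6*(-1 + 2)) - 10 = (-66*1/158)*(1 + 6*1) - 10 = -33*(1 + 6)/79 - 10 = -33/79*7 - 10 = -231/79 - 10 = -1021/79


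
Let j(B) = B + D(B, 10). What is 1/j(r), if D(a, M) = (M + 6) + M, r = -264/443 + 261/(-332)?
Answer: 147076/3620705 ≈ 0.040621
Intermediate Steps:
r = -203271/147076 (r = -264*1/443 + 261*(-1/332) = -264/443 - 261/332 = -203271/147076 ≈ -1.3821)
D(a, M) = 6 + 2*M (D(a, M) = (6 + M) + M = 6 + 2*M)
j(B) = 26 + B (j(B) = B + (6 + 2*10) = B + (6 + 20) = B + 26 = 26 + B)
1/j(r) = 1/(26 - 203271/147076) = 1/(3620705/147076) = 147076/3620705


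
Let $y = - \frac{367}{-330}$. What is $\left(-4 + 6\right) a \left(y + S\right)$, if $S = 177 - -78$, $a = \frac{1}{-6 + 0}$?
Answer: $- \frac{84517}{990} \approx -85.371$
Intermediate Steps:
$y = \frac{367}{330}$ ($y = \left(-367\right) \left(- \frac{1}{330}\right) = \frac{367}{330} \approx 1.1121$)
$a = - \frac{1}{6}$ ($a = \frac{1}{-6} = - \frac{1}{6} \approx -0.16667$)
$S = 255$ ($S = 177 + 78 = 255$)
$\left(-4 + 6\right) a \left(y + S\right) = \left(-4 + 6\right) \left(- \frac{1}{6}\right) \left(\frac{367}{330} + 255\right) = 2 \left(- \frac{1}{6}\right) \frac{84517}{330} = \left(- \frac{1}{3}\right) \frac{84517}{330} = - \frac{84517}{990}$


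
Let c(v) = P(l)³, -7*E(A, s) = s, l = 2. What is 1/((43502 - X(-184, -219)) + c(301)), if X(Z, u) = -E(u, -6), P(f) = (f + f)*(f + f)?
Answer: 7/333192 ≈ 2.1009e-5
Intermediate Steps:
P(f) = 4*f² (P(f) = (2*f)*(2*f) = 4*f²)
E(A, s) = -s/7
c(v) = 4096 (c(v) = (4*2²)³ = (4*4)³ = 16³ = 4096)
X(Z, u) = -6/7 (X(Z, u) = -(-1)*(-6)/7 = -1*6/7 = -6/7)
1/((43502 - X(-184, -219)) + c(301)) = 1/((43502 - 1*(-6/7)) + 4096) = 1/((43502 + 6/7) + 4096) = 1/(304520/7 + 4096) = 1/(333192/7) = 7/333192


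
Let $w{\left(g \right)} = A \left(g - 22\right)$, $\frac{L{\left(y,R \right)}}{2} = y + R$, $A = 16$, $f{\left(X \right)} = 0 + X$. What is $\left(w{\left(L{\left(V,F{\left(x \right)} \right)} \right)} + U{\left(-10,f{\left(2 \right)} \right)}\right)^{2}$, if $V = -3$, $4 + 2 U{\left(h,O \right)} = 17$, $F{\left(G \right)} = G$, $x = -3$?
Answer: $\frac{1155625}{4} \approx 2.8891 \cdot 10^{5}$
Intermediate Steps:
$f{\left(X \right)} = X$
$U{\left(h,O \right)} = \frac{13}{2}$ ($U{\left(h,O \right)} = -2 + \frac{1}{2} \cdot 17 = -2 + \frac{17}{2} = \frac{13}{2}$)
$L{\left(y,R \right)} = 2 R + 2 y$ ($L{\left(y,R \right)} = 2 \left(y + R\right) = 2 \left(R + y\right) = 2 R + 2 y$)
$w{\left(g \right)} = -352 + 16 g$ ($w{\left(g \right)} = 16 \left(g - 22\right) = 16 \left(-22 + g\right) = -352 + 16 g$)
$\left(w{\left(L{\left(V,F{\left(x \right)} \right)} \right)} + U{\left(-10,f{\left(2 \right)} \right)}\right)^{2} = \left(\left(-352 + 16 \left(2 \left(-3\right) + 2 \left(-3\right)\right)\right) + \frac{13}{2}\right)^{2} = \left(\left(-352 + 16 \left(-6 - 6\right)\right) + \frac{13}{2}\right)^{2} = \left(\left(-352 + 16 \left(-12\right)\right) + \frac{13}{2}\right)^{2} = \left(\left(-352 - 192\right) + \frac{13}{2}\right)^{2} = \left(-544 + \frac{13}{2}\right)^{2} = \left(- \frac{1075}{2}\right)^{2} = \frac{1155625}{4}$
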